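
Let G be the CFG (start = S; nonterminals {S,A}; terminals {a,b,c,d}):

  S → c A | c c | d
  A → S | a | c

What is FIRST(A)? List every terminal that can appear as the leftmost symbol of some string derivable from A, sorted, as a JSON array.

FIRST iteration:
iter 1:
  A via A→a: +{a}
  A via A→c: +{c}
  S via S→c A: +{c}
  S via S→d: +{d}
  FIRST(S)={c,d}  FIRST(A)={a,c}
iter 2:
  A via A→S: +{d}
  FIRST(S)={c,d}  FIRST(A)={a,c,d}
iter 3: done
  FIRST(S)={c,d}  FIRST(A)={a,c,d}

FIRST(A) = ["a", "c", "d"]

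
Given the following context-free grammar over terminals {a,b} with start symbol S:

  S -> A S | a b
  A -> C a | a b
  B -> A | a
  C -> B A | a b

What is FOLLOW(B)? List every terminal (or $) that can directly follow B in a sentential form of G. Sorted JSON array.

Compute FIRST by fixpoint:
round 1:
  A via A→a b: +{a}
  B via B→A: +{a}
  C via C→B A: +{a}
  S via S→A S: +{a}
  FIRST(S)={a}  FIRST(A)={a}  FIRST(B)={a}  FIRST(C)={a}
round 2: — fixpoint
  FIRST(S)={a}  FIRST(A)={a}  FIRST(B)={a}  FIRST(C)={a}

FOLLOW sets:
initialize: $ ∈ FOLLOW(S)
pass 1:
  A→C a: FOLLOW(C) ⊇ FIRST(a) = {a}; new: +{a}
  C→B A: FOLLOW(B) ⊇ FIRST(A) = {a}; new: +{a}
  C→B A: FOLLOW(A) ⊇ FOLLOW(C) ⊇ {a}; new: +{a}
  S: {$}  A: {a}  B: {a}  C: {a}
pass 2: — fixpoint
  S: {$}  A: {a}  B: {a}  C: {a}

FOLLOW(B) = ["a"]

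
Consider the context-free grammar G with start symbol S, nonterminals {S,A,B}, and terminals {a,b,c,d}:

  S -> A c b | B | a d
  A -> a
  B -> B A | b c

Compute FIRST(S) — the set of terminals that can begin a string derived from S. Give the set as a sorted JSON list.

Compute FIRST by fixpoint:
[1]
  A via A→a: +{a}
  B via B→b c: +{b}
  S via S→A c b: +{a}
  S via S→B: +{b}
  FIRST(S)={a,b}  FIRST(A)={a}  FIRST(B)={b}
[2] done
  FIRST(S)={a,b}  FIRST(A)={a}  FIRST(B)={b}

FIRST(S) = ["a", "b"]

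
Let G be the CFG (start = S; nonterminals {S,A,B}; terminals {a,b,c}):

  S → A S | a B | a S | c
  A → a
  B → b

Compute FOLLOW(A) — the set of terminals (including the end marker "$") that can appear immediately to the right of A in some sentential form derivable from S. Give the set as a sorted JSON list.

FIRST iteration:
pass 1:
  A via A→a: +{a}
  B via B→b: +{b}
  S via S→A S: +{a}
  S via S→c: +{c}
  FIRST[S]={a,c}  FIRST[A]={a}  FIRST[B]={b}
pass 2: (no change)
  FIRST[S]={a,c}  FIRST[A]={a}  FIRST[B]={b}

FOLLOW iteration:
seed FOLLOW(S) with $
round 1:
  S→A S: FOLLOW(A) ⊇ FIRST(S) = {a,c}; new: +{a,c}
  S→a B: FOLLOW(B) ⊇ FOLLOW(S) ⊇ {$}; new: +{$}
  S: {$}  A: {a,c}  B: {$}
round 2: — fixpoint
  S: {$}  A: {a,c}  B: {$}

FOLLOW(A) = ["a", "c"]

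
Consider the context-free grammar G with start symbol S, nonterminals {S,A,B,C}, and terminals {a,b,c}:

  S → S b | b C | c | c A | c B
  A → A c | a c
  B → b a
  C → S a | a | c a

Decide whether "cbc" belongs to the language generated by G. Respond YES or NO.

Convert to CNF:
  S -> S T2 | T0 A | T0 B | T2 C | c
  A -> A T0 | T1 T0
  B -> T2 T1
  C -> S T1 | T0 T1 | a
  T0 -> c
  T1 -> a
  T2 -> b

Fill CYK table bottom-up:
  cell(0,0) c: {S,T0}  orig:{S}
  cell(1,1) b: {T2}  orig:{}
  cell(2,2) c: {S,T0}  orig:{S}
  cell(0,1) cb: {S}
  cell(1,2) bc: ∅
  cell(0,2) cbc: ∅

S ∉ T[0,2] ⇒ NO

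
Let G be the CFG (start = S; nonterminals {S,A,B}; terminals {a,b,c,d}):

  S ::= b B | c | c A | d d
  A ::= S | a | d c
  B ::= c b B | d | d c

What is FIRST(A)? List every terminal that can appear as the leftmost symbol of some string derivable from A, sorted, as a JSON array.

Compute FIRST by fixpoint:
round 1:
  A via A→a: +{a}
  A via A→d c: +{d}
  B via B→c b B: +{c}
  B via B→d: +{d}
  S via S→b B: +{b}
  S via S→c: +{c}
  S via S→d d: +{d}
  FIRST[S]={b,c,d}  FIRST[A]={a,d}  FIRST[B]={c,d}
round 2:
  A via A→S: +{b,c}
  FIRST[S]={b,c,d}  FIRST[A]={a,b,c,d}  FIRST[B]={c,d}
round 3: — fixpoint
  FIRST[S]={b,c,d}  FIRST[A]={a,b,c,d}  FIRST[B]={c,d}

FIRST(A) = ["a", "b", "c", "d"]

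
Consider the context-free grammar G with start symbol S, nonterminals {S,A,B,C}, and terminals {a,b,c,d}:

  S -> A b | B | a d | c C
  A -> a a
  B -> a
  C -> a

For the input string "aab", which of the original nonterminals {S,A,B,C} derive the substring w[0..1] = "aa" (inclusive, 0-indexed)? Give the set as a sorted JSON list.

CNF form of G:
  S -> A T1 | T0 T2 | T3 C | a
  A -> T0 T0
  B -> a
  C -> a
  T0 -> a
  T1 -> b
  T2 -> d
  T3 -> c

CYK table (by increasing span) (cells [i..j] with 0 ≤ i ≤ j ≤ 1 only):
  [0..0]={B,C,S,T0}  "a"  orig:{B,C,S}
  [1..1]={B,C,S,T0}  "a"  orig:{B,C,S}
  [0..1]={A}  "aa"

Original NTs in T[0,1] deriving "aa": ["A"]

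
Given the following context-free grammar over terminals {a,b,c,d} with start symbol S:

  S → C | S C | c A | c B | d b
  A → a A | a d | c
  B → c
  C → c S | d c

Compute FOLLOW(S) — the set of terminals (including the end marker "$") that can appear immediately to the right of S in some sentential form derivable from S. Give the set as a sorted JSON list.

Compute FIRST by fixpoint:
pass 1:
  A via A→a A: +{a}
  A via A→c: +{c}
  B via B→c: +{c}
  C via C→c S: +{c}
  C via C→d c: +{d}
  S via S→C: +{c,d}
  FIRST[S]={c,d}  FIRST[A]={a,c}  FIRST[B]={c}  FIRST[C]={c,d}
pass 2: — fixpoint
  FIRST[S]={c,d}  FIRST[A]={a,c}  FIRST[B]={c}  FIRST[C]={c,d}

Compute FOLLOW by fixpoint:
seed FOLLOW(S) with $
pass 1:
  S→C: FOLLOW(C) ⊇ FOLLOW(S) ⊇ {$}; new: +{$}
  S→S C: FOLLOW(S) ⊇ FIRST(C) = {c,d}; new: +{c,d}
  S→S C: FOLLOW(C) ⊇ FOLLOW(S) ⊇ {$,c,d}; new: +{c,d}
  S→c A: FOLLOW(A) ⊇ FOLLOW(S) ⊇ {$,c,d}; new: +{$,c,d}
  S→c B: FOLLOW(B) ⊇ FOLLOW(S) ⊇ {$,c,d}; new: +{$,c,d}
  FOLLOW[S]={$,c,d}  FOLLOW[A]={$,c,d}  FOLLOW[B]={$,c,d}  FOLLOW[C]={$,c,d}
pass 2: (stable)
  FOLLOW[S]={$,c,d}  FOLLOW[A]={$,c,d}  FOLLOW[B]={$,c,d}  FOLLOW[C]={$,c,d}

FOLLOW(S) = ["$", "c", "d"]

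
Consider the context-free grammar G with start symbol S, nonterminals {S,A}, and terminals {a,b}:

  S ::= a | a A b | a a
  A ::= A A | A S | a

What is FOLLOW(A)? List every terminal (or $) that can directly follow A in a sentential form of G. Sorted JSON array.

Compute FIRST by fixpoint:
iter 1:
  A via A→a: +{a}
  S via S→a: +{a}
  FIRST[S]={a}  FIRST[A]={a}
iter 2: (no change)
  FIRST[S]={a}  FIRST[A]={a}

Compute FOLLOW by fixpoint:
seed FOLLOW(S) with $
iter 1:
  A→A A: FOLLOW(A) ⊇ FIRST(A) = {a}; new: +{a}
  A→A S: FOLLOW(S) ⊇ FOLLOW(A) ⊇ {a}; new: +{a}
  S→a A b: FOLLOW(A) ⊇ FIRST(b) = {b}; new: +{b}
  FOLLOW(S)={$,a}  FOLLOW(A)={a,b}
iter 2:
  A→A S: FOLLOW(S) ⊇ FOLLOW(A) ⊇ {a,b}; new: +{b}
  FOLLOW(S)={$,a,b}  FOLLOW(A)={a,b}
iter 3: done
  FOLLOW(S)={$,a,b}  FOLLOW(A)={a,b}

FOLLOW(A) = ["a", "b"]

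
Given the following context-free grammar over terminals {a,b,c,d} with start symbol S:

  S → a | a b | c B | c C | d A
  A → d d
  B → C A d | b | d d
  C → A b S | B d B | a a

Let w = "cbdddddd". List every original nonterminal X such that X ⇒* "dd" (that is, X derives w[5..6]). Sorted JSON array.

Convert to CNF:
  S -> T0 A | T2 T1 | T3 B | T3 C | a
  A -> T0 T0
  B -> C X4 | T0 T0 | b
  C -> A X5 | B X6 | T2 T2
  T0 -> d
  T1 -> b
  T2 -> a
  T3 -> c
  X4 -> A T0
  X5 -> T1 S
  X6 -> T0 B

CYK fill (cells [i..j] with 5 ≤ i ≤ j ≤ 6 only):
  T[5,5] 'd' = {T0}  orig:{}
  T[6,6] 'd' = {T0}  orig:{}
  T[5,6] 'dd' = {A,B}

Original NTs in T[5,6] deriving "dd": ["A", "B"]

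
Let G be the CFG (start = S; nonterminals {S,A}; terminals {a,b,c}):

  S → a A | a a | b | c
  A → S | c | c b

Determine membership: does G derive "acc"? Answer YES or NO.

Convert to CNF:
  S -> T0 A | T0 T0 | b | c
  A -> T0 A | T0 T0 | T1 T2 | b | c
  T0 -> a
  T1 -> c
  T2 -> b

Fill CYK table bottom-up:
  [0..0]={T0}  "a"  orig:{}
  [1..1]={A,S,T1}  "c"  orig:{A,S}
  [2..2]={A,S,T1}  "c"  orig:{A,S}
  [0..1]={A,S}  "ac"
  [1..2]=∅  "cc"
  [0..2]=∅  "acc"

S ∉ T[0,2] ⇒ NO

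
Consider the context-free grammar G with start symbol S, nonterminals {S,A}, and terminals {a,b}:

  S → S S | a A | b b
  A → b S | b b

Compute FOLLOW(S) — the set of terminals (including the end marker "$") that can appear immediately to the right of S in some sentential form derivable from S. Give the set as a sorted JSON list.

FIRST sets, iterate to fixpoint:
round 1:
  A via A→b S: +{b}
  S via S→a A: +{a}
  S via S→b b: +{b}
  S: {a,b}  A: {b}
round 2: — fixpoint
  S: {a,b}  A: {b}

Compute FOLLOW by fixpoint:
seed FOLLOW(S) with $
iter 1:
  S→S S: FOLLOW(S) ⊇ FIRST(S) = {a,b}; new: +{a,b}
  S→a A: FOLLOW(A) ⊇ FOLLOW(S) ⊇ {$,a,b}; new: +{$,a,b}
  S: {$,a,b}  A: {$,a,b}
iter 2: done
  S: {$,a,b}  A: {$,a,b}

FOLLOW(S) = ["$", "a", "b"]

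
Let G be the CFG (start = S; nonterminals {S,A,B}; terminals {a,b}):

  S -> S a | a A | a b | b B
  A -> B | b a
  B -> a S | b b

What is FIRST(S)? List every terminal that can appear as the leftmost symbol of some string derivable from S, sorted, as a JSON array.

FIRST iteration:
[1]
  A via A→b a: +{b}
  B via B→a S: +{a}
  B via B→b b: +{b}
  S via S→a A: +{a}
  S via S→b B: +{b}
  FIRST[S]={a,b}  FIRST[A]={b}  FIRST[B]={a,b}
[2]
  A via A→B: +{a}
  FIRST[S]={a,b}  FIRST[A]={a,b}  FIRST[B]={a,b}
[3] — fixpoint
  FIRST[S]={a,b}  FIRST[A]={a,b}  FIRST[B]={a,b}

FIRST(S) = ["a", "b"]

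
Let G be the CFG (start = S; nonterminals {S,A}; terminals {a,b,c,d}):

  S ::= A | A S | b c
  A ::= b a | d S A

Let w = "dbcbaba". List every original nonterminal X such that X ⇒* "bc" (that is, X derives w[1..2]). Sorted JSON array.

Convert to CNF:
  S -> A S | T0 T1 | T0 T3 | T2 X5
  A -> T0 T1 | T2 X4
  T0 -> b
  T1 -> a
  T2 -> d
  T3 -> c
  X4 -> S A
  X5 -> S A

CYK fill (cells [i..j] with 1 ≤ i ≤ j ≤ 2 only):
  cell(1,1) b: {T0}  orig:{}
  cell(2,2) c: {T3}  orig:{}
  cell(1,2) bc: {S}

Original NTs in T[1,2] deriving "bc": ["S"]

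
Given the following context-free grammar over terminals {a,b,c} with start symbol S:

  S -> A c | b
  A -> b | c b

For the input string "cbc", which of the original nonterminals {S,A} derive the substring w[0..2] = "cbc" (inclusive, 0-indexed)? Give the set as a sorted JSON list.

Convert to CNF:
  S -> A T0 | b
  A -> T0 T1 | b
  T0 -> c
  T1 -> b

CYK fill (cells [i..j] with 0 ≤ i ≤ j ≤ 2 only):
  T[0,0] 'c' = {T0}  orig:{}
  T[1,1] 'b' = {A,S,T1}  orig:{A,S}
  T[2,2] 'c' = {T0}  orig:{}
  T[0,1] 'cb' = {A}
  T[1,2] 'bc' = {S}
  T[0,2] 'cbc' = {S}

Original NTs in T[0,2] deriving "cbc": ["S"]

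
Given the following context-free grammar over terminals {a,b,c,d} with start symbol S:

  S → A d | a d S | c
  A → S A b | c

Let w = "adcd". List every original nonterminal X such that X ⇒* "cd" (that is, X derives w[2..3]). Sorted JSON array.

Convert to CNF:
  S -> A T1 | T2 X4 | c
  A -> S X3 | c
  T0 -> b
  T1 -> d
  T2 -> a
  X3 -> A T0
  X4 -> T1 S

CYK table (by increasing span) (cells [i..j] with 2 ≤ i ≤ j ≤ 3 only):
  [2..2]={A,S}  "c"
  [3..3]={T1}  "d"  orig:{}
  [2..3]={S}  "cd"

Original NTs in T[2,3] deriving "cd": ["S"]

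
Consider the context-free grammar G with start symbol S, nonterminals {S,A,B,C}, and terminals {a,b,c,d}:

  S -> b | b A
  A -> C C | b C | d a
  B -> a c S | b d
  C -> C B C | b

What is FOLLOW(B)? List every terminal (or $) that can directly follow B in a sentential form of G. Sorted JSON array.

FIRST iteration:
iter 1:
  A via A→b C: +{b}
  A via A→d a: +{d}
  B via B→a c S: +{a}
  B via B→b d: +{b}
  C via C→b: +{b}
  S via S→b: +{b}
  FIRST[S]={b}  FIRST[A]={b,d}  FIRST[B]={a,b}  FIRST[C]={b}
iter 2: done
  FIRST[S]={b}  FIRST[A]={b,d}  FIRST[B]={a,b}  FIRST[C]={b}

FOLLOW sets:
FOLLOW(S) := {$}
pass 1:
  A→C C: FOLLOW(C) ⊇ FIRST(C) = {b}; new: +{b}
  C→C B C: FOLLOW(C) ⊇ FIRST(B) = {a,b}; new: +{a}
  C→C B C: FOLLOW(B) ⊇ FIRST(C) = {b}; new: +{b}
  S→b A: FOLLOW(A) ⊇ FOLLOW(S) ⊇ {$}; new: +{$}
  FOLLOW(S)={$}  FOLLOW(A)={$}  FOLLOW(B)={b}  FOLLOW(C)={a,b}
pass 2:
  A→C C: FOLLOW(C) ⊇ FOLLOW(A) ⊇ {$}; new: +{$}
  B→a c S: FOLLOW(S) ⊇ FOLLOW(B) ⊇ {b}; new: +{b}
  S→b A: FOLLOW(A) ⊇ FOLLOW(S) ⊇ {$,b}; new: +{b}
  FOLLOW(S)={$,b}  FOLLOW(A)={$,b}  FOLLOW(B)={b}  FOLLOW(C)={$,a,b}
pass 3: (stable)
  FOLLOW(S)={$,b}  FOLLOW(A)={$,b}  FOLLOW(B)={b}  FOLLOW(C)={$,a,b}

FOLLOW(B) = ["b"]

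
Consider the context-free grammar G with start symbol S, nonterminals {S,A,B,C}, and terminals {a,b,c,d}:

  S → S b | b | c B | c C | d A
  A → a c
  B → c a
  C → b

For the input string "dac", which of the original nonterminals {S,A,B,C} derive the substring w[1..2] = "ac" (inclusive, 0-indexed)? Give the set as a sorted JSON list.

Convert to CNF:
  S -> S T2 | T1 B | T1 C | T3 A | b
  A -> T0 T1
  B -> T1 T0
  C -> b
  T0 -> a
  T1 -> c
  T2 -> b
  T3 -> d

CYK fill — only the sub-triangle for w[1..2]:
  T[1,1] 'a' = {T0}  orig:{}
  T[2,2] 'c' = {T1}  orig:{}
  T[1,2] 'ac' = {A}

Original NTs in T[1,2] deriving "ac": ["A"]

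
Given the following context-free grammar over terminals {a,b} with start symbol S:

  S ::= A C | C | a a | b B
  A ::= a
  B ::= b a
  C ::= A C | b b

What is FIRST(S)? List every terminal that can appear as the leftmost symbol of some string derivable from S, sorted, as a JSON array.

FIRST iteration:
iter 1:
  A via A→a: +{a}
  B via B→b a: +{b}
  C via C→A C: +{a}
  C via C→b b: +{b}
  S via S→A C: +{a}
  S via S→C: +{b}
  S: {a,b}  A: {a}  B: {b}  C: {a,b}
iter 2: (no change)
  S: {a,b}  A: {a}  B: {b}  C: {a,b}

FIRST(S) = ["a", "b"]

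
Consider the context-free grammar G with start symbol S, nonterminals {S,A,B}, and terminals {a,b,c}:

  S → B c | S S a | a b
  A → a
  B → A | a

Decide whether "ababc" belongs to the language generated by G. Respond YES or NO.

Convert to CNF:
  S -> B T0 | S X3 | T1 T2
  A -> a
  B -> a
  T0 -> c
  T1 -> a
  T2 -> b
  X3 -> S T1

CYK table (by increasing span):
  cell(0,0) a: {A,B,T1}  orig:{A,B}
  cell(1,1) b: {T2}  orig:{}
  cell(2,2) a: {A,B,T1}  orig:{A,B}
  cell(3,3) b: {T2}  orig:{}
  cell(4,4) c: {T0}  orig:{}
  cell(0,1) ab: {S}
  cell(1,2) ba: ∅
  cell(2,3) ab: {S}
  cell(3,4) bc: ∅
  cell(0,2) aba: {X3}  orig:{}
  cell(1,3) bab: ∅
  cell(2,4) abc: ∅
  cell(0,3) abab: ∅
  cell(1,4) babc: ∅
  cell(0,4) ababc: ∅

S ∉ T[0,4] ⇒ NO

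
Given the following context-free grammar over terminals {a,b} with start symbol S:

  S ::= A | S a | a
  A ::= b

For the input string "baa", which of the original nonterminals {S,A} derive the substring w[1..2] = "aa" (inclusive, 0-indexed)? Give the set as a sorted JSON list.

CNF form of G:
  S -> S T0 | a | b
  A -> b
  T0 -> a

Fill CYK table bottom-up, restricted to cells inside w[1..2]:
  [1..1]={S,T0}  "a"  orig:{S}
  [2..2]={S,T0}  "a"  orig:{S}
  [1..2]={S}  "aa"

Original NTs in T[1,2] deriving "aa": ["S"]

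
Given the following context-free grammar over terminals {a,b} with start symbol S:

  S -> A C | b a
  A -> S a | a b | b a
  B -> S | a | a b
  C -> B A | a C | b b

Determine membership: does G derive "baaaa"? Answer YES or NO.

Convert to CNF:
  S -> A C | T1 T0
  A -> S T0 | T0 T1 | T1 T0
  B -> A C | T0 T1 | T1 T0 | a
  C -> B A | T0 C | T1 T1
  T0 -> a
  T1 -> b

CYK fill:
  T[0,0] 'b' = {T1}  orig:{}
  T[1,1] 'a' = {B,T0}  orig:{B}
  T[2,2] 'a' = {B,T0}  orig:{B}
  T[3,3] 'a' = {B,T0}  orig:{B}
  T[4,4] 'a' = {B,T0}  orig:{B}
  T[0,1] 'ba' = {A,B,S}
  T[1,2] 'aa' = ∅
  T[2,3] 'aa' = ∅
  T[3,4] 'aa' = ∅
  T[0,2] 'baa' = {A}
  T[1,3] 'aaa' = ∅
  T[2,4] 'aaa' = ∅
  T[0,3] 'baaa' = ∅
  T[1,4] 'aaaa' = ∅
  T[0,4] 'baaaa' = ∅

S ∉ T[0,4] ⇒ NO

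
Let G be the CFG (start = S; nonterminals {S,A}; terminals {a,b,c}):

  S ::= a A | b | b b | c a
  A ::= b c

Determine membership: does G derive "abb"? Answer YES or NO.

Convert to CNF:
  S -> T0 T0 | T1 T2 | T2 A | b
  A -> T0 T1
  T0 -> b
  T1 -> c
  T2 -> a

Fill CYK table bottom-up:
  cell(0,0) a: {T2}  orig:{}
  cell(1,1) b: {S,T0}  orig:{S}
  cell(2,2) b: {S,T0}  orig:{S}
  cell(0,1) ab: ∅
  cell(1,2) bb: {S}
  cell(0,2) abb: ∅

S ∉ T[0,2] ⇒ NO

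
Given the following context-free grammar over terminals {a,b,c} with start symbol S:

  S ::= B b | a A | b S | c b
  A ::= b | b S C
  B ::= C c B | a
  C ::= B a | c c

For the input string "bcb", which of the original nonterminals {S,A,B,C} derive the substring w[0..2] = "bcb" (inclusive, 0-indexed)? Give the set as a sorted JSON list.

CNF form of G:
  S -> B T0 | T0 S | T1 T0 | T2 A
  A -> T0 X3 | b
  B -> C X4 | a
  C -> B T2 | T1 T1
  T0 -> b
  T1 -> c
  T2 -> a
  X3 -> S C
  X4 -> T1 B

Fill CYK table bottom-up (cells [i..j] with 0 ≤ i ≤ j ≤ 2 only):
  [0..0]={A,T0}  "b"  orig:{A}
  [1..1]={T1}  "c"  orig:{}
  [2..2]={A,T0}  "b"  orig:{A}
  [0..1]=∅  "bc"
  [1..2]={S}  "cb"
  [0..2]={S}  "bcb"

Original NTs in T[0,2] deriving "bcb": ["S"]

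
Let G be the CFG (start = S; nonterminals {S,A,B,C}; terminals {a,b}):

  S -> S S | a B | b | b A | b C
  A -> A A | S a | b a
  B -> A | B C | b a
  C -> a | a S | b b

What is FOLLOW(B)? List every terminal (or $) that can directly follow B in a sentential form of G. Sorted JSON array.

FIRST iteration:
pass 1:
  A via A→b a: +{b}
  B via B→A: +{b}
  C via C→a: +{a}
  C via C→b b: +{b}
  S via S→a B: +{a}
  S via S→b: +{b}
  S: {a,b}  A: {b}  B: {b}  C: {a,b}
pass 2:
  A via A→S a: +{a}
  B via B→A: +{a}
  S: {a,b}  A: {a,b}  B: {a,b}  C: {a,b}
pass 3: — fixpoint
  S: {a,b}  A: {a,b}  B: {a,b}  C: {a,b}

Compute FOLLOW by fixpoint:
FOLLOW(S) := {$}
[1]
  A→A A: FOLLOW(A) ⊇ FIRST(A) = {a,b}; new: +{a,b}
  A→S a: FOLLOW(S) ⊇ FIRST(a) = {a}; new: +{a}
  B→B C: FOLLOW(B) ⊇ FIRST(C) = {a,b}; new: +{a,b}
  B→B C: FOLLOW(C) ⊇ FOLLOW(B) ⊇ {a,b}; new: +{a,b}
  C→a S: FOLLOW(S) ⊇ FOLLOW(C) ⊇ {a,b}; new: +{b}
  S→a B: FOLLOW(B) ⊇ FOLLOW(S) ⊇ {$,a,b}; new: +{$}
  S→b A: FOLLOW(A) ⊇ FOLLOW(S) ⊇ {$,a,b}; new: +{$}
  S→b C: FOLLOW(C) ⊇ FOLLOW(S) ⊇ {$,a,b}; new: +{$}
  FOLLOW(S)={$,a,b}  FOLLOW(A)={$,a,b}  FOLLOW(B)={$,a,b}  FOLLOW(C)={$,a,b}
[2] — fixpoint
  FOLLOW(S)={$,a,b}  FOLLOW(A)={$,a,b}  FOLLOW(B)={$,a,b}  FOLLOW(C)={$,a,b}

FOLLOW(B) = ["$", "a", "b"]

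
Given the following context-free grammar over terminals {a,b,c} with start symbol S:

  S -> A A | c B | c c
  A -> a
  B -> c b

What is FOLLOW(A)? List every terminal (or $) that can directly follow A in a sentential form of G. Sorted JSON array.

FIRST iteration:
[1]
  A via A→a: +{a}
  B via B→c b: +{c}
  S via S→A A: +{a}
  S via S→c B: +{c}
  FIRST[S]={a,c}  FIRST[A]={a}  FIRST[B]={c}
[2] done
  FIRST[S]={a,c}  FIRST[A]={a}  FIRST[B]={c}

Compute FOLLOW by fixpoint:
initialize: $ ∈ FOLLOW(S)
iter 1:
  S→A A: FOLLOW(A) ⊇ FIRST(A) = {a}; new: +{a}
  S→A A: FOLLOW(A) ⊇ FOLLOW(S) ⊇ {$}; new: +{$}
  S→c B: FOLLOW(B) ⊇ FOLLOW(S) ⊇ {$}; new: +{$}
  FOLLOW[S]={$}  FOLLOW[A]={$,a}  FOLLOW[B]={$}
iter 2: (no change)
  FOLLOW[S]={$}  FOLLOW[A]={$,a}  FOLLOW[B]={$}

FOLLOW(A) = ["$", "a"]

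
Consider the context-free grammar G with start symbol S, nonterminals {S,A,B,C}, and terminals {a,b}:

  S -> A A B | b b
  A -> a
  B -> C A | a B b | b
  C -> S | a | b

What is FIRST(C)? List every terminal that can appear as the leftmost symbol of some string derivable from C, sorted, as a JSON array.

FIRST iteration:
[1]
  A via A→a: +{a}
  B via B→a B b: +{a}
  B via B→b: +{b}
  C via C→a: +{a}
  C via C→b: +{b}
  S via S→A A B: +{a}
  S via S→b b: +{b}
  S: {a,b}  A: {a}  B: {a,b}  C: {a,b}
[2] done
  S: {a,b}  A: {a}  B: {a,b}  C: {a,b}

FIRST(C) = ["a", "b"]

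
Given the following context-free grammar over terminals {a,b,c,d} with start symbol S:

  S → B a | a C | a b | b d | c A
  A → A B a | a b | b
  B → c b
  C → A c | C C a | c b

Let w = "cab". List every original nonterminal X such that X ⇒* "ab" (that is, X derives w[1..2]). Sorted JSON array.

Convert to CNF:
  S -> B T0 | T0 C | T0 T1 | T1 T3 | T2 A
  A -> A X4 | T0 T1 | b
  B -> T2 T1
  C -> A T2 | C X5 | T2 T1
  T0 -> a
  T1 -> b
  T2 -> c
  T3 -> d
  X4 -> B T0
  X5 -> C T0

Fill CYK table bottom-up — only the sub-triangle for w[1..2]:
  cell(1,1) a: {T0}  orig:{}
  cell(2,2) b: {A,T1}  orig:{A}
  cell(1,2) ab: {A,S}

Original NTs in T[1,2] deriving "ab": ["A", "S"]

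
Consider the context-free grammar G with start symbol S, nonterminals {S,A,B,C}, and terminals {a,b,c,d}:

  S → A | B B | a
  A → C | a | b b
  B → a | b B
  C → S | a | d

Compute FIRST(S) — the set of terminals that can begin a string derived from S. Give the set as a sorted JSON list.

FIRST sets, iterate to fixpoint:
[1]
  A via A→a: +{a}
  A via A→b b: +{b}
  B via B→a: +{a}
  B via B→b B: +{b}
  C via C→a: +{a}
  C via C→d: +{d}
  S via S→A: +{a,b}
  FIRST(S)={a,b}  FIRST(A)={a,b}  FIRST(B)={a,b}  FIRST(C)={a,d}
[2]
  A via A→C: +{d}
  C via C→S: +{b}
  S via S→A: +{d}
  FIRST(S)={a,b,d}  FIRST(A)={a,b,d}  FIRST(B)={a,b}  FIRST(C)={a,b,d}
[3] (no change)
  FIRST(S)={a,b,d}  FIRST(A)={a,b,d}  FIRST(B)={a,b}  FIRST(C)={a,b,d}

FIRST(S) = ["a", "b", "d"]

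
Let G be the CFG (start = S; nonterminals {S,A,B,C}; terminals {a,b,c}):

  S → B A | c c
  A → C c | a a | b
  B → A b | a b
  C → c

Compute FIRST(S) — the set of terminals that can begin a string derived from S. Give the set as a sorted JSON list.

Compute FIRST by fixpoint:
pass 1:
  A via A→a a: +{a}
  A via A→b: +{b}
  B via B→A b: +{a,b}
  C via C→c: +{c}
  S via S→B A: +{a,b}
  S via S→c c: +{c}
  S: {a,b,c}  A: {a,b}  B: {a,b}  C: {c}
pass 2:
  A via A→C c: +{c}
  B via B→A b: +{c}
  S: {a,b,c}  A: {a,b,c}  B: {a,b,c}  C: {c}
pass 3: done
  S: {a,b,c}  A: {a,b,c}  B: {a,b,c}  C: {c}

FIRST(S) = ["a", "b", "c"]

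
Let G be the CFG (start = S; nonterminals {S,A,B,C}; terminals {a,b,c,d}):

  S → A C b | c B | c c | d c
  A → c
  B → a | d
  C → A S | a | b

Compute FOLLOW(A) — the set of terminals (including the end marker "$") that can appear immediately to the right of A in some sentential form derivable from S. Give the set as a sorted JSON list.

FIRST iteration:
round 1:
  A via A→c: +{c}
  B via B→a: +{a}
  B via B→d: +{d}
  C via C→A S: +{c}
  C via C→a: +{a}
  C via C→b: +{b}
  S via S→A C b: +{c}
  S via S→d c: +{d}
  FIRST[S]={c,d}  FIRST[A]={c}  FIRST[B]={a,d}  FIRST[C]={a,b,c}
round 2: (no change)
  FIRST[S]={c,d}  FIRST[A]={c}  FIRST[B]={a,d}  FIRST[C]={a,b,c}

FOLLOW sets:
seed FOLLOW(S) with $
round 1:
  C→A S: FOLLOW(A) ⊇ FIRST(S) = {c,d}; new: +{c,d}
  S→A C b: FOLLOW(A) ⊇ FIRST(C) = {a,b,c}; new: +{a,b}
  S→A C b: FOLLOW(C) ⊇ FIRST(b) = {b}; new: +{b}
  S→c B: FOLLOW(B) ⊇ FOLLOW(S) ⊇ {$}; new: +{$}
  FOLLOW(S)={$}  FOLLOW(A)={a,b,c,d}  FOLLOW(B)={$}  FOLLOW(C)={b}
round 2:
  C→A S: FOLLOW(S) ⊇ FOLLOW(C) ⊇ {b}; new: +{b}
  S→c B: FOLLOW(B) ⊇ FOLLOW(S) ⊇ {$,b}; new: +{b}
  FOLLOW(S)={$,b}  FOLLOW(A)={a,b,c,d}  FOLLOW(B)={$,b}  FOLLOW(C)={b}
round 3: — fixpoint
  FOLLOW(S)={$,b}  FOLLOW(A)={a,b,c,d}  FOLLOW(B)={$,b}  FOLLOW(C)={b}

FOLLOW(A) = ["a", "b", "c", "d"]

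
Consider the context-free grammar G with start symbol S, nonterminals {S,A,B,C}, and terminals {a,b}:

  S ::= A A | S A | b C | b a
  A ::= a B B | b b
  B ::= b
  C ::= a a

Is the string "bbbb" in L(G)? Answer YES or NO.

Convert to CNF:
  S -> A A | S A | T1 C | T1 T0
  A -> T0 X2 | T1 T1
  B -> b
  C -> T0 T0
  T0 -> a
  T1 -> b
  X2 -> B B

CYK fill:
  [0..0]={B,T1}  "b"  orig:{B}
  [1..1]={B,T1}  "b"  orig:{B}
  [2..2]={B,T1}  "b"  orig:{B}
  [3..3]={B,T1}  "b"  orig:{B}
  [0..1]={A,X2}  "bb"  orig:{A}
  [1..2]={A,X2}  "bb"  orig:{A}
  [2..3]={A,X2}  "bb"  orig:{A}
  [0..2]=∅  "bbb"
  [1..3]=∅  "bbb"
  [0..3]={S}  "bbbb"

S ∈ T[0,3] ⇒ YES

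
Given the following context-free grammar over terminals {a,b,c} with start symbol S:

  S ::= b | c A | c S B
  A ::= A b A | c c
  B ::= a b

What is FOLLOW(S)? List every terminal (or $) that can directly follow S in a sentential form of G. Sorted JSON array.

FIRST iteration:
iter 1:
  A via A→c c: +{c}
  B via B→a b: +{a}
  S via S→b: +{b}
  S via S→c A: +{c}
  FIRST(S)={b,c}  FIRST(A)={c}  FIRST(B)={a}
iter 2: (no change)
  FIRST(S)={b,c}  FIRST(A)={c}  FIRST(B)={a}

Compute FOLLOW by fixpoint:
FOLLOW(S) := {$}
pass 1:
  A→A b A: FOLLOW(A) ⊇ FIRST(b) = {b}; new: +{b}
  S→c A: FOLLOW(A) ⊇ FOLLOW(S) ⊇ {$}; new: +{$}
  S→c S B: FOLLOW(S) ⊇ FIRST(B) = {a}; new: +{a}
  S→c S B: FOLLOW(B) ⊇ FOLLOW(S) ⊇ {$,a}; new: +{$,a}
  FOLLOW(S)={$,a}  FOLLOW(A)={$,b}  FOLLOW(B)={$,a}
pass 2:
  S→c A: FOLLOW(A) ⊇ FOLLOW(S) ⊇ {$,a}; new: +{a}
  FOLLOW(S)={$,a}  FOLLOW(A)={$,a,b}  FOLLOW(B)={$,a}
pass 3: — fixpoint
  FOLLOW(S)={$,a}  FOLLOW(A)={$,a,b}  FOLLOW(B)={$,a}

FOLLOW(S) = ["$", "a"]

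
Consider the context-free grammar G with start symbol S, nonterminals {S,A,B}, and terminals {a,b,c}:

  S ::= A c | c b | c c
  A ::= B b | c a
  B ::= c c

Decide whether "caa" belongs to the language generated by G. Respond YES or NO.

Convert to CNF:
  S -> A T1 | T1 T0 | T1 T1
  A -> B T0 | T1 T2
  B -> T1 T1
  T0 -> b
  T1 -> c
  T2 -> a

Fill CYK table bottom-up:
  [0..0]={T1}  "c"  orig:{}
  [1..1]={T2}  "a"  orig:{}
  [2..2]={T2}  "a"  orig:{}
  [0..1]={A}  "ca"
  [1..2]=∅  "aa"
  [0..2]=∅  "caa"

S ∉ T[0,2] ⇒ NO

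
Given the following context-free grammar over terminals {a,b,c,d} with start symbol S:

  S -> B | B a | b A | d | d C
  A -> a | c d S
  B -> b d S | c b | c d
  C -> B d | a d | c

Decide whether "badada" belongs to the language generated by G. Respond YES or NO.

CNF form of G:
  S -> B T3 | T0 T1 | T0 T2 | T1 C | T2 A | T2 X6 | d
  A -> T0 X4 | a
  B -> T0 T1 | T0 T2 | T2 X5
  C -> B T1 | T3 T1 | c
  T0 -> c
  T1 -> d
  T2 -> b
  T3 -> a
  X4 -> T1 S
  X5 -> T1 S
  X6 -> T1 S

CYK table (by increasing span):
  cell(0,0) b: {T2}  orig:{}
  cell(1,1) a: {A,T3}  orig:{A}
  cell(2,2) d: {S,T1}  orig:{S}
  cell(3,3) a: {A,T3}  orig:{A}
  cell(4,4) d: {S,T1}  orig:{S}
  cell(5,5) a: {A,T3}  orig:{A}
  cell(0,1) ba: {S}
  cell(1,2) ad: {C}
  cell(2,3) da: ∅
  cell(3,4) ad: {C}
  cell(4,5) da: ∅
  cell(0,2) bad: ∅
  cell(1,3) ada: ∅
  cell(2,4) dad: {S}
  cell(3,5) ada: ∅
  cell(0,3) bada: ∅
  cell(1,4) adad: ∅
  cell(2,5) dada: ∅
  cell(0,4) badad: ∅
  cell(1,5) adada: ∅
  cell(0,5) badada: ∅

S ∉ T[0,5] ⇒ NO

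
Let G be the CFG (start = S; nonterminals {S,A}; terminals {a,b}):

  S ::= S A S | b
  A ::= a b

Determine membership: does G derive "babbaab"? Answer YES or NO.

Convert to CNF:
  S -> S X2 | b
  A -> T0 T1
  T0 -> a
  T1 -> b
  X2 -> A S

Fill CYK table bottom-up:
  [0..0]={S,T1}  "b"  orig:{S}
  [1..1]={T0}  "a"  orig:{}
  [2..2]={S,T1}  "b"  orig:{S}
  [3..3]={S,T1}  "b"  orig:{S}
  [4..4]={T0}  "a"  orig:{}
  [5..5]={T0}  "a"  orig:{}
  [6..6]={S,T1}  "b"  orig:{S}
  [0..1]=∅  "ba"
  [1..2]={A}  "ab"
  [2..3]=∅  "bb"
  [3..4]=∅  "ba"
  [4..5]=∅  "aa"
  [5..6]={A}  "ab"
  [0..2]=∅  "bab"
  [1..3]={X2}  "abb"  orig:{}
  [2..4]=∅  "bba"
  [3..5]=∅  "baa"
  [4..6]=∅  "aab"
  [0..3]={S}  "babb"
  [1..4]=∅  "abba"
  [2..5]=∅  "bbaa"
  [3..6]=∅  "baab"
  [0..4]=∅  "babba"
  [1..5]=∅  "abbaa"
  [2..6]=∅  "bbaab"
  [0..5]=∅  "babbaa"
  [1..6]=∅  "abbaab"
  [0..6]=∅  "babbaab"

S ∉ T[0,6] ⇒ NO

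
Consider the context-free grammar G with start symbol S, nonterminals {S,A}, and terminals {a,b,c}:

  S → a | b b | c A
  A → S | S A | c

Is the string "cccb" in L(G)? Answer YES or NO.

CNF form of G:
  S -> T0 T0 | T1 A | a
  A -> S A | T0 T0 | T1 A | a | c
  T0 -> b
  T1 -> c

Fill CYK table bottom-up:
  cell(0,0) c: {A,T1}  orig:{A}
  cell(1,1) c: {A,T1}  orig:{A}
  cell(2,2) c: {A,T1}  orig:{A}
  cell(3,3) b: {T0}  orig:{}
  cell(0,1) cc: {A,S}
  cell(1,2) cc: {A,S}
  cell(2,3) cb: ∅
  cell(0,2) ccc: {A,S}
  cell(1,3) ccb: ∅
  cell(0,3) cccb: ∅

S ∉ T[0,3] ⇒ NO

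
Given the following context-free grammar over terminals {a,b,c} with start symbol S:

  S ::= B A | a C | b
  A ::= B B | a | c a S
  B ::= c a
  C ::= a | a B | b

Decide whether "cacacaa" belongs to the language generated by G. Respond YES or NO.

Convert to CNF:
  S -> B A | T1 C | b
  A -> B B | T0 X2 | a
  B -> T0 T1
  C -> T1 B | a | b
  T0 -> c
  T1 -> a
  X2 -> T1 S

CYK fill:
  [0..0]={T0}  "c"  orig:{}
  [1..1]={A,C,T1}  "a"  orig:{A,C}
  [2..2]={T0}  "c"  orig:{}
  [3..3]={A,C,T1}  "a"  orig:{A,C}
  [4..4]={T0}  "c"  orig:{}
  [5..5]={A,C,T1}  "a"  orig:{A,C}
  [6..6]={A,C,T1}  "a"  orig:{A,C}
  [0..1]={B}  "ca"
  [1..2]=∅  "ac"
  [2..3]={B}  "ca"
  [3..4]=∅  "ac"
  [4..5]={B}  "ca"
  [5..6]={S}  "aa"
  [0..2]=∅  "cac"
  [1..3]={C}  "aca"
  [2..4]=∅  "cac"
  [3..5]={C}  "aca"
  [4..6]={S}  "caa"
  [0..3]={A}  "caca"
  [1..4]=∅  "acac"
  [2..5]={A}  "caca"
  [3..6]={X2}  "acaa"  orig:{}
  [0..4]=∅  "cacac"
  [1..5]=∅  "acaca"
  [2..6]={A}  "cacaa"
  [0..5]={S}  "cacaca"
  [1..6]=∅  "acacaa"
  [0..6]={S}  "cacacaa"

S ∈ T[0,6] ⇒ YES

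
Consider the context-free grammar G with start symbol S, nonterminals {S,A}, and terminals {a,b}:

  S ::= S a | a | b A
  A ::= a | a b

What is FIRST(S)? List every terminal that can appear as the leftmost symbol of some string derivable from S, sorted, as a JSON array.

Compute FIRST by fixpoint:
iter 1:
  A via A→a: +{a}
  S via S→a: +{a}
  S via S→b A: +{b}
  FIRST(S)={a,b}  FIRST(A)={a}
iter 2: (no change)
  FIRST(S)={a,b}  FIRST(A)={a}

FIRST(S) = ["a", "b"]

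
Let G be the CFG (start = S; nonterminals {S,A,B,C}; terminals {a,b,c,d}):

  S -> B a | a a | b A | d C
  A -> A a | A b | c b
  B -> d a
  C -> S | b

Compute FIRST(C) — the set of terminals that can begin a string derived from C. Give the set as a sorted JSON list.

Compute FIRST by fixpoint:
pass 1:
  A via A→c b: +{c}
  B via B→d a: +{d}
  C via C→b: +{b}
  S via S→B a: +{d}
  S via S→a a: +{a}
  S via S→b A: +{b}
  S: {a,b,d}  A: {c}  B: {d}  C: {b}
pass 2:
  C via C→S: +{a,d}
  S: {a,b,d}  A: {c}  B: {d}  C: {a,b,d}
pass 3: (no change)
  S: {a,b,d}  A: {c}  B: {d}  C: {a,b,d}

FIRST(C) = ["a", "b", "d"]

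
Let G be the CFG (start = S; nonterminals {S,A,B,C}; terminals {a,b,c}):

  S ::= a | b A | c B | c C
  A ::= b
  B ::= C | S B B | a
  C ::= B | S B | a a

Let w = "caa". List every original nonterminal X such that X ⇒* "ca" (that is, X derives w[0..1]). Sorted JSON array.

Convert to CNF:
  S -> T1 A | T2 B | T2 C | a
  A -> b
  B -> S B | S X3 | T0 T0 | a
  C -> S B | S X4 | T0 T0 | a
  T0 -> a
  T1 -> b
  T2 -> c
  X3 -> B B
  X4 -> B B

CYK fill (cells [i..j] with 0 ≤ i ≤ j ≤ 1 only):
  cell(0,0) c: {T2}  orig:{}
  cell(1,1) a: {B,C,S,T0}  orig:{B,C,S}
  cell(0,1) ca: {S}

Original NTs in T[0,1] deriving "ca": ["S"]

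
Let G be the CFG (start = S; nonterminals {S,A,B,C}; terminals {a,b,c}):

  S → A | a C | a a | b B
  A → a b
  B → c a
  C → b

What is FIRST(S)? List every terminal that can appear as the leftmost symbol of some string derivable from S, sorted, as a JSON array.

FIRST iteration:
[1]
  A via A→a b: +{a}
  B via B→c a: +{c}
  C via C→b: +{b}
  S via S→A: +{a}
  S via S→b B: +{b}
  FIRST[S]={a,b}  FIRST[A]={a}  FIRST[B]={c}  FIRST[C]={b}
[2] (no change)
  FIRST[S]={a,b}  FIRST[A]={a}  FIRST[B]={c}  FIRST[C]={b}

FIRST(S) = ["a", "b"]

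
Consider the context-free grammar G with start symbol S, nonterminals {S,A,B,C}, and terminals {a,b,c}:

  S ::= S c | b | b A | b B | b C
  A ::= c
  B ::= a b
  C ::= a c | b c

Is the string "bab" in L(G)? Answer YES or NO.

Convert to CNF:
  S -> S T2 | T1 A | T1 B | T1 C | b
  A -> c
  B -> T0 T1
  C -> T0 T2 | T1 T2
  T0 -> a
  T1 -> b
  T2 -> c

CYK table (by increasing span):
  T[0,0] 'b' = {S,T1}  orig:{S}
  T[1,1] 'a' = {T0}  orig:{}
  T[2,2] 'b' = {S,T1}  orig:{S}
  T[0,1] 'ba' = ∅
  T[1,2] 'ab' = {B}
  T[0,2] 'bab' = {S}

S ∈ T[0,2] ⇒ YES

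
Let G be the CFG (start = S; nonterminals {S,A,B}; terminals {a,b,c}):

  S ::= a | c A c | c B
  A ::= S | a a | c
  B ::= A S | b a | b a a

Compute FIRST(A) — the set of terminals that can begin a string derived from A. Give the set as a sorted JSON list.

FIRST sets, iterate to fixpoint:
pass 1:
  A via A→a a: +{a}
  A via A→c: +{c}
  B via B→A S: +{a,c}
  B via B→b a: +{b}
  S via S→a: +{a}
  S via S→c A c: +{c}
  FIRST(S)={a,c}  FIRST(A)={a,c}  FIRST(B)={a,b,c}
pass 2: done
  FIRST(S)={a,c}  FIRST(A)={a,c}  FIRST(B)={a,b,c}

FIRST(A) = ["a", "c"]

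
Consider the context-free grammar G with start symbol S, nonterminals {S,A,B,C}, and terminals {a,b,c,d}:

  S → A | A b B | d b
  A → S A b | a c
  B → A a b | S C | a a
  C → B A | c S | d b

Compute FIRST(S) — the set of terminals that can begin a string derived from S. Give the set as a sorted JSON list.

FIRST iteration:
[1]
  A via A→a c: +{a}
  B via B→A a b: +{a}
  C via C→B A: +{a}
  C via C→c S: +{c}
  C via C→d b: +{d}
  S via S→A: +{a}
  S via S→d b: +{d}
  FIRST[S]={a,d}  FIRST[A]={a}  FIRST[B]={a}  FIRST[C]={a,c,d}
[2]
  A via A→S A b: +{d}
  B via B→A a b: +{d}
  FIRST[S]={a,d}  FIRST[A]={a,d}  FIRST[B]={a,d}  FIRST[C]={a,c,d}
[3] done
  FIRST[S]={a,d}  FIRST[A]={a,d}  FIRST[B]={a,d}  FIRST[C]={a,c,d}

FIRST(S) = ["a", "d"]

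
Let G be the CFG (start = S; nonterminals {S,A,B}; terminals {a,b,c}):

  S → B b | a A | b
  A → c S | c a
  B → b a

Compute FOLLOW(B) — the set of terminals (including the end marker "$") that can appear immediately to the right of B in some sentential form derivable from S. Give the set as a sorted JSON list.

FIRST iteration:
round 1:
  A via A→c S: +{c}
  B via B→b a: +{b}
  S via S→B b: +{b}
  S via S→a A: +{a}
  FIRST(S)={a,b}  FIRST(A)={c}  FIRST(B)={b}
round 2: (no change)
  FIRST(S)={a,b}  FIRST(A)={c}  FIRST(B)={b}

Compute FOLLOW by fixpoint:
initialize: $ ∈ FOLLOW(S)
pass 1:
  S→B b: FOLLOW(B) ⊇ FIRST(b) = {b}; new: +{b}
  S→a A: FOLLOW(A) ⊇ FOLLOW(S) ⊇ {$}; new: +{$}
  S: {$}  A: {$}  B: {b}
pass 2: (stable)
  S: {$}  A: {$}  B: {b}

FOLLOW(B) = ["b"]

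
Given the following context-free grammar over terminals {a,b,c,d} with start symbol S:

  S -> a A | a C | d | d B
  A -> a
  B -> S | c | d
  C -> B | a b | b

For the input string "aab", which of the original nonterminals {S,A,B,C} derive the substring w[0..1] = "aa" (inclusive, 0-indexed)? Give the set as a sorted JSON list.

Convert to CNF:
  S -> T0 A | T0 C | T1 B | d
  A -> a
  B -> T0 A | T0 C | T1 B | c | d
  C -> T0 A | T0 C | T0 T2 | T1 B | b | c | d
  T0 -> a
  T1 -> d
  T2 -> b

Fill CYK table bottom-up (cells [i..j] with 0 ≤ i ≤ j ≤ 1 only):
  [0..0]={A,T0}  "a"  orig:{A}
  [1..1]={A,T0}  "a"  orig:{A}
  [0..1]={B,C,S}  "aa"

Original NTs in T[0,1] deriving "aa": ["B", "C", "S"]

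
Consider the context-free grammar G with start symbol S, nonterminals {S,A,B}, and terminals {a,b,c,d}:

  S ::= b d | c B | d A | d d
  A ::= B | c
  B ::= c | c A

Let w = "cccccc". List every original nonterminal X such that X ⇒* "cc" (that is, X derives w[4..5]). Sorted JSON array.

Convert to CNF:
  S -> T0 B | T1 T2 | T2 A | T2 T2
  A -> T0 A | c
  B -> T0 A | c
  T0 -> c
  T1 -> b
  T2 -> d

Fill CYK table bottom-up, restricted to cells inside w[4..5]:
  [4..4]={A,B,T0}  "c"  orig:{A,B}
  [5..5]={A,B,T0}  "c"  orig:{A,B}
  [4..5]={A,B,S}  "cc"

Original NTs in T[4,5] deriving "cc": ["A", "B", "S"]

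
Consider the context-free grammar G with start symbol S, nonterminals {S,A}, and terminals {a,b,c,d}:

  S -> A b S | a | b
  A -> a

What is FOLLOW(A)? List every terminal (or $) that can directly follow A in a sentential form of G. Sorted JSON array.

FIRST sets, iterate to fixpoint:
pass 1:
  A via A→a: +{a}
  S via S→A b S: +{a}
  S via S→b: +{b}
  FIRST(S)={a,b}  FIRST(A)={a}
pass 2: (no change)
  FIRST(S)={a,b}  FIRST(A)={a}

FOLLOW iteration:
initialize: $ ∈ FOLLOW(S)
pass 1:
  S→A b S: FOLLOW(A) ⊇ FIRST(b) = {b}; new: +{b}
  S: {$}  A: {b}
pass 2: (no change)
  S: {$}  A: {b}

FOLLOW(A) = ["b"]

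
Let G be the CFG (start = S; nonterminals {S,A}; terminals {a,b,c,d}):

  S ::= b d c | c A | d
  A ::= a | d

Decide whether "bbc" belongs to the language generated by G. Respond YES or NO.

CNF form of G:
  S -> T0 X3 | T2 A | d
  A -> a | d
  T0 -> b
  T1 -> d
  T2 -> c
  X3 -> T1 T2

Fill CYK table bottom-up:
  [0..0]={T0}  "b"  orig:{}
  [1..1]={T0}  "b"  orig:{}
  [2..2]={T2}  "c"  orig:{}
  [0..1]=∅  "bb"
  [1..2]=∅  "bc"
  [0..2]=∅  "bbc"

S ∉ T[0,2] ⇒ NO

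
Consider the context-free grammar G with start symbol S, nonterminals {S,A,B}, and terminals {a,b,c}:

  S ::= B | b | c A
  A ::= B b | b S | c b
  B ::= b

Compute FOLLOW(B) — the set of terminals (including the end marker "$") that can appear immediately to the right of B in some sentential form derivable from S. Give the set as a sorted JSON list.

FIRST sets, iterate to fixpoint:
[1]
  A via A→b S: +{b}
  A via A→c b: +{c}
  B via B→b: +{b}
  S via S→B: +{b}
  S via S→c A: +{c}
  S: {b,c}  A: {b,c}  B: {b}
[2] (no change)
  S: {b,c}  A: {b,c}  B: {b}

FOLLOW iteration:
initialize: $ ∈ FOLLOW(S)
[1]
  A→B b: FOLLOW(B) ⊇ FIRST(b) = {b}; new: +{b}
  S→B: FOLLOW(B) ⊇ FOLLOW(S) ⊇ {$}; new: +{$}
  S→c A: FOLLOW(A) ⊇ FOLLOW(S) ⊇ {$}; new: +{$}
  S: {$}  A: {$}  B: {$,b}
[2] done
  S: {$}  A: {$}  B: {$,b}

FOLLOW(B) = ["$", "b"]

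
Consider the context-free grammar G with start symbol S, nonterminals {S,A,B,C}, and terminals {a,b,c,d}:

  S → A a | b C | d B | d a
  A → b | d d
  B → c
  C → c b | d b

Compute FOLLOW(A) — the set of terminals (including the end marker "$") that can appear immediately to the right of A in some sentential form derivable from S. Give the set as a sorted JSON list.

Compute FIRST by fixpoint:
iter 1:
  A via A→b: +{b}
  A via A→d d: +{d}
  B via B→c: +{c}
  C via C→c b: +{c}
  C via C→d b: +{d}
  S via S→A a: +{b,d}
  FIRST(S)={b,d}  FIRST(A)={b,d}  FIRST(B)={c}  FIRST(C)={c,d}
iter 2: (stable)
  FIRST(S)={b,d}  FIRST(A)={b,d}  FIRST(B)={c}  FIRST(C)={c,d}

Compute FOLLOW by fixpoint:
FOLLOW(S) := {$}
iter 1:
  S→A a: FOLLOW(A) ⊇ FIRST(a) = {a}; new: +{a}
  S→b C: FOLLOW(C) ⊇ FOLLOW(S) ⊇ {$}; new: +{$}
  S→d B: FOLLOW(B) ⊇ FOLLOW(S) ⊇ {$}; new: +{$}
  FOLLOW[S]={$}  FOLLOW[A]={a}  FOLLOW[B]={$}  FOLLOW[C]={$}
iter 2: done
  FOLLOW[S]={$}  FOLLOW[A]={a}  FOLLOW[B]={$}  FOLLOW[C]={$}

FOLLOW(A) = ["a"]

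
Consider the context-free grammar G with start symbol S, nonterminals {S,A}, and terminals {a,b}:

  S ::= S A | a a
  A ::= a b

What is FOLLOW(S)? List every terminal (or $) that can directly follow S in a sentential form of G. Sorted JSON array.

FIRST iteration:
iter 1:
  A via A→a b: +{a}
  S via S→a a: +{a}
  S: {a}  A: {a}
iter 2: done
  S: {a}  A: {a}

FOLLOW iteration:
seed FOLLOW(S) with $
iter 1:
  S→S A: FOLLOW(S) ⊇ FIRST(A) = {a}; new: +{a}
  S→S A: FOLLOW(A) ⊇ FOLLOW(S) ⊇ {$,a}; new: +{$,a}
  FOLLOW[S]={$,a}  FOLLOW[A]={$,a}
iter 2: done
  FOLLOW[S]={$,a}  FOLLOW[A]={$,a}

FOLLOW(S) = ["$", "a"]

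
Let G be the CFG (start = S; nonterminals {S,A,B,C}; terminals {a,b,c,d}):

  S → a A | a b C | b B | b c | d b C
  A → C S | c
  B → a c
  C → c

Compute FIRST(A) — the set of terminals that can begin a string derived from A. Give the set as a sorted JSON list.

FIRST iteration:
iter 1:
  A via A→c: +{c}
  B via B→a c: +{a}
  C via C→c: +{c}
  S via S→a A: +{a}
  S via S→b B: +{b}
  S via S→d b C: +{d}
  FIRST[S]={a,b,d}  FIRST[A]={c}  FIRST[B]={a}  FIRST[C]={c}
iter 2: done
  FIRST[S]={a,b,d}  FIRST[A]={c}  FIRST[B]={a}  FIRST[C]={c}

FIRST(A) = ["c"]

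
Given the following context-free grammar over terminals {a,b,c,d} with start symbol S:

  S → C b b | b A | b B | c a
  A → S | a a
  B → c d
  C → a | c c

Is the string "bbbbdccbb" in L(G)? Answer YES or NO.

CNF form of G:
  S -> C X5 | T0 A | T0 B | T2 T1
  A -> C X4 | T0 A | T0 B | T1 T1 | T2 T1
  B -> T2 T3
  C -> T2 T2 | a
  T0 -> b
  T1 -> a
  T2 -> c
  T3 -> d
  X4 -> T0 T0
  X5 -> T0 T0

CYK fill:
  T[0,0] 'b' = {T0}  orig:{}
  T[1,1] 'b' = {T0}  orig:{}
  T[2,2] 'b' = {T0}  orig:{}
  T[3,3] 'b' = {T0}  orig:{}
  T[4,4] 'd' = {T3}  orig:{}
  T[5,5] 'c' = {T2}  orig:{}
  T[6,6] 'c' = {T2}  orig:{}
  T[7,7] 'b' = {T0}  orig:{}
  T[8,8] 'b' = {T0}  orig:{}
  T[0,1] 'bb' = {X4,X5}  orig:{}
  T[1,2] 'bb' = {X4,X5}  orig:{}
  T[2,3] 'bb' = {X4,X5}  orig:{}
  T[3,4] 'bd' = ∅
  T[4,5] 'dc' = ∅
  T[5,6] 'cc' = {C}
  T[6,7] 'cb' = ∅
  T[7,8] 'bb' = {X4,X5}  orig:{}
  T[0,2] 'bbb' = ∅
  T[1,3] 'bbb' = ∅
  T[2,4] 'bbd' = ∅
  T[3,5] 'bdc' = ∅
  T[4,6] 'dcc' = ∅
  T[5,7] 'ccb' = ∅
  T[6,8] 'cbb' = ∅
  T[0,3] 'bbbb' = ∅
  T[1,4] 'bbbd' = ∅
  T[2,5] 'bbdc' = ∅
  T[3,6] 'bdcc' = ∅
  T[4,7] 'dccb' = ∅
  T[5,8] 'ccbb' = {A,S}
  T[0,4] 'bbbbd' = ∅
  T[1,5] 'bbbdc' = ∅
  T[2,6] 'bbdcc' = ∅
  T[3,7] 'bdccb' = ∅
  T[4,8] 'dccbb' = ∅
  T[0,5] 'bbbbdc' = ∅
  T[1,6] 'bbbdcc' = ∅
  T[2,7] 'bbdccb' = ∅
  T[3,8] 'bdccbb' = ∅
  T[0,6] 'bbbbdcc' = ∅
  T[1,7] 'bbbdccb' = ∅
  T[2,8] 'bbdccbb' = ∅
  T[0,7] 'bbbbdccb' = ∅
  T[1,8] 'bbbdccbb' = ∅
  T[0,8] 'bbbbdccbb' = ∅

S ∉ T[0,8] ⇒ NO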